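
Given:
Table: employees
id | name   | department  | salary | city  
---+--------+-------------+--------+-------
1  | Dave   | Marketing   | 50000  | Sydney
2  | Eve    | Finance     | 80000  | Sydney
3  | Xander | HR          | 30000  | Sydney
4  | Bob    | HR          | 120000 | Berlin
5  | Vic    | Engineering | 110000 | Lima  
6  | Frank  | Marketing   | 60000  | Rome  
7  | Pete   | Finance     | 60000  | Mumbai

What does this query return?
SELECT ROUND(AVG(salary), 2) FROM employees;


SUM(salary) = 510000
COUNT = 7
ROUND(AVG, 2) = ROUND(510000 / 7, 2) = 72857.14

72857.14


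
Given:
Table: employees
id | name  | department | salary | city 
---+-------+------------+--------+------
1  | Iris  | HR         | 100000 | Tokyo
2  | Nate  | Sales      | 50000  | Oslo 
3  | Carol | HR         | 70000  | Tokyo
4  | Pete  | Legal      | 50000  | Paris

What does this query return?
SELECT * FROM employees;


SELECT * returns all 4 rows with all columns

4 rows:
1, Iris, HR, 100000, Tokyo
2, Nate, Sales, 50000, Oslo
3, Carol, HR, 70000, Tokyo
4, Pete, Legal, 50000, Paris


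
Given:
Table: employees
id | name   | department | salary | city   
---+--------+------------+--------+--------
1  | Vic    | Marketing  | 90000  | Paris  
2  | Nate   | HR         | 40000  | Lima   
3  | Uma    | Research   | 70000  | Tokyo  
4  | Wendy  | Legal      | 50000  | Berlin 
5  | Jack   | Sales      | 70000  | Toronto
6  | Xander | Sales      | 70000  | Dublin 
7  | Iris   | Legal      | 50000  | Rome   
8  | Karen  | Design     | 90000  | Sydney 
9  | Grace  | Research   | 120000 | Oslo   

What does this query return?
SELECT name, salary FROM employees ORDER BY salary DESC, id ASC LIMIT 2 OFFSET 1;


Sort by salary DESC (id ASC tiebreak), then skip 1 and take 2
Rows 2 through 3

2 rows:
Vic, 90000
Karen, 90000


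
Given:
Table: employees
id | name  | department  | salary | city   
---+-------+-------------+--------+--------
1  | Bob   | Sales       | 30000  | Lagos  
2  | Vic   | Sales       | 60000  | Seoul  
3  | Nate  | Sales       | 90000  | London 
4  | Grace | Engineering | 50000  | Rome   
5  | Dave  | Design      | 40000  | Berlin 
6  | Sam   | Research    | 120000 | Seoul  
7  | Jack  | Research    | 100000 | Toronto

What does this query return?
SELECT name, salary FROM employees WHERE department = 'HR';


Filtering: department = 'HR'
Matching rows: 0

Empty result set (0 rows)


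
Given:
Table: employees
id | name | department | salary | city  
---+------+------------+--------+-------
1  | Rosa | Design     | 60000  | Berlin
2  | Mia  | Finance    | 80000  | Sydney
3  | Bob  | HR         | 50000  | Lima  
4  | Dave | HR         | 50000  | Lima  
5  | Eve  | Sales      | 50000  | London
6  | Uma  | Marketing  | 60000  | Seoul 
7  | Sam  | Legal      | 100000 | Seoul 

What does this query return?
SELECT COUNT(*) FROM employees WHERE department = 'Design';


Counting rows where department = 'Design'
  Rosa -> MATCH


1


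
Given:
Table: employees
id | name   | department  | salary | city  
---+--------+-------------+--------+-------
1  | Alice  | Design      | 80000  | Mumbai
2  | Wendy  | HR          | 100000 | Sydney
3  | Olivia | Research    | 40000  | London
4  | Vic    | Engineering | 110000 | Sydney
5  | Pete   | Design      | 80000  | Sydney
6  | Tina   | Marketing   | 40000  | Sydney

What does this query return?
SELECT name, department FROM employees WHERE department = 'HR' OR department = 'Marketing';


Filtering: department = 'HR' OR 'Marketing'
Matching: 2 rows

2 rows:
Wendy, HR
Tina, Marketing


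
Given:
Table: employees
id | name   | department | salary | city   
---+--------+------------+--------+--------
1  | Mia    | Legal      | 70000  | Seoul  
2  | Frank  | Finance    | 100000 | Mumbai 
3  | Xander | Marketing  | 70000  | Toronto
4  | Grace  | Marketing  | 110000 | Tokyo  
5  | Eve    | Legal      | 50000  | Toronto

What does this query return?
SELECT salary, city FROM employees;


Projecting columns: salary, city

5 rows:
70000, Seoul
100000, Mumbai
70000, Toronto
110000, Tokyo
50000, Toronto


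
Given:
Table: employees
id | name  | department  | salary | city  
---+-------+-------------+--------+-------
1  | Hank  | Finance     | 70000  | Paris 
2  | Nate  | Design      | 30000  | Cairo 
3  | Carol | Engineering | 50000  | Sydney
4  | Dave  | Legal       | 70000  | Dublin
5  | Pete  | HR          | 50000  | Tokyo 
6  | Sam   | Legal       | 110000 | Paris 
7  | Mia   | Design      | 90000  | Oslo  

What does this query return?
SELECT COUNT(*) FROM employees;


COUNT(*) counts all rows

7


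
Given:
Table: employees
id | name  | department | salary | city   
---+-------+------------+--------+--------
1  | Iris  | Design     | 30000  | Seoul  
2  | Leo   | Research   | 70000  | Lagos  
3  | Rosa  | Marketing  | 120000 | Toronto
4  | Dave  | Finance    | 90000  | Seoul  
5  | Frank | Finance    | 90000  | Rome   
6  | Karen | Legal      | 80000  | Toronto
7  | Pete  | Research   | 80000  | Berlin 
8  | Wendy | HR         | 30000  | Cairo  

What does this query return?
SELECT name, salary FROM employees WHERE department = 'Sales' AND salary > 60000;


Filtering: department = 'Sales' AND salary > 60000
Matching: 0 rows

Empty result set (0 rows)


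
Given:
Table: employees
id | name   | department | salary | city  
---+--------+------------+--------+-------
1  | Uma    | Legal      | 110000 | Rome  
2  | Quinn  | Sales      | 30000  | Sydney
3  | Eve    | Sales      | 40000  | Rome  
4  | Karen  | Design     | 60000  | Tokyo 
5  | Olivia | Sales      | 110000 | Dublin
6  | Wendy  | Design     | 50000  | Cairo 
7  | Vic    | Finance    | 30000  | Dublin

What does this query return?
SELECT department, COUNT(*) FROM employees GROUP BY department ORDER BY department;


Assigning each row to its department group:
  Uma -> Legal
  Quinn -> Sales
  Eve -> Sales
  Karen -> Design
  Olivia -> Sales
  Wendy -> Design
  Vic -> Finance


4 groups:
Design, 2
Finance, 1
Legal, 1
Sales, 3


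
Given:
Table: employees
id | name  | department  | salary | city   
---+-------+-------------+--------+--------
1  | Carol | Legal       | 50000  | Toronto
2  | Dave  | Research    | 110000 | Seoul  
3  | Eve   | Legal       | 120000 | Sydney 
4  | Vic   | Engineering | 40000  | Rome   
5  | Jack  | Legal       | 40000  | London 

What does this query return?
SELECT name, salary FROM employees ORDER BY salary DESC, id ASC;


Sorting by salary DESC, then id ASC for ties

5 rows:
Eve, 120000
Dave, 110000
Carol, 50000
Vic, 40000
Jack, 40000


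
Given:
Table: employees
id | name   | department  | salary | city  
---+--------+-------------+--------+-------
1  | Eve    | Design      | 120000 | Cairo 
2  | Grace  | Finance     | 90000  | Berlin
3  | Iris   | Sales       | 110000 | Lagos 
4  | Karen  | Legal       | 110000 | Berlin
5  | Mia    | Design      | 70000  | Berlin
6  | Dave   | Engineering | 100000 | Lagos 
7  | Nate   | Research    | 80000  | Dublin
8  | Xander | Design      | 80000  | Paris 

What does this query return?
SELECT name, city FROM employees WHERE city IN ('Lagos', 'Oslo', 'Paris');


Filtering: city IN ('Lagos', 'Oslo', 'Paris')
Matching: 3 rows

3 rows:
Iris, Lagos
Dave, Lagos
Xander, Paris


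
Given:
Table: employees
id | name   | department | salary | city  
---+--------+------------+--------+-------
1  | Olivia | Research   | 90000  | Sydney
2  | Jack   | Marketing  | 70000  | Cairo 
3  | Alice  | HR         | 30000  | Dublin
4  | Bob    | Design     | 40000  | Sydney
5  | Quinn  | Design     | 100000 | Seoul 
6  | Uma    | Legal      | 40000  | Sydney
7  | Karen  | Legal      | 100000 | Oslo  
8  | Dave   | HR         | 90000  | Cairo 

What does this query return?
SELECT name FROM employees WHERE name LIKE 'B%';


LIKE 'B%' matches names starting with 'B'
Matching: 1

1 rows:
Bob


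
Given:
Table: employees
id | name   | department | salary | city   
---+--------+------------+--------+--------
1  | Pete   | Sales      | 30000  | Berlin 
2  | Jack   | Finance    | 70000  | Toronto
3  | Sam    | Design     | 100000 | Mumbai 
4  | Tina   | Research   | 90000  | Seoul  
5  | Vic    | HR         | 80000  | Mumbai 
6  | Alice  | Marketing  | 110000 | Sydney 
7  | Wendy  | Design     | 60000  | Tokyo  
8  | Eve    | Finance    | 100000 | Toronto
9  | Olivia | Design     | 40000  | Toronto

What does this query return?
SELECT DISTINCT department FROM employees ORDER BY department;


All 'department' values (row order): Sales, Finance, Design, Research, HR, Marketing, Design, Finance, Design
Removing duplicates leaves 6 unique value(s).

6 values:
Design
Finance
HR
Marketing
Research
Sales


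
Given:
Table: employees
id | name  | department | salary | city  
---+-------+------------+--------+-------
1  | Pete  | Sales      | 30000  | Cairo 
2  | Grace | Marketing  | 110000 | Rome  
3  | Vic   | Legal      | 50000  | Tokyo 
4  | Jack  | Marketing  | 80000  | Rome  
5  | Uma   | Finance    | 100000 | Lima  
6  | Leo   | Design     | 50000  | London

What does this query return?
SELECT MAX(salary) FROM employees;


Salaries: 30000, 110000, 50000, 80000, 100000, 50000
MAX = 110000

110000


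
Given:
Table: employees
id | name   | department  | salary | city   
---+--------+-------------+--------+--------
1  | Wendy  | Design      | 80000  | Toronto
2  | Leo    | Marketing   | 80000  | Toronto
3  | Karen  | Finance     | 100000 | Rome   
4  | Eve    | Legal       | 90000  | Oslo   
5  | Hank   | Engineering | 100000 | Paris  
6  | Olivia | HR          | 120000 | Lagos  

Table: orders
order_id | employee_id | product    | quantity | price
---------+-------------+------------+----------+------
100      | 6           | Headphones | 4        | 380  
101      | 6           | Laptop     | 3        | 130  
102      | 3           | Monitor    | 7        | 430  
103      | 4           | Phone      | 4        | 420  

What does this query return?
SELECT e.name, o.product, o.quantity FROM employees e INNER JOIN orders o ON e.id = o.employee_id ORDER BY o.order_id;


Joining employees.id = orders.employee_id:
  employee Olivia (id=6) -> order Headphones
  employee Olivia (id=6) -> order Laptop
  employee Karen (id=3) -> order Monitor
  employee Eve (id=4) -> order Phone


4 rows:
Olivia, Headphones, 4
Olivia, Laptop, 3
Karen, Monitor, 7
Eve, Phone, 4


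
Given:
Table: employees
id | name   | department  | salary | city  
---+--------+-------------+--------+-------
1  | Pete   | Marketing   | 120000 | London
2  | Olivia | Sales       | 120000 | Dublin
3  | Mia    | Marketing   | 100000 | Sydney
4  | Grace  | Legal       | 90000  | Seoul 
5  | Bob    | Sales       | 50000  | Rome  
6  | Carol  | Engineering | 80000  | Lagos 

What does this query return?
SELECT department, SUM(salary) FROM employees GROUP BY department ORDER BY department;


Summing salary within each department:
  Engineering: 80000 = 80000
  Legal: 90000 = 90000
  Marketing: 120000 + 100000 = 220000
  Sales: 120000 + 50000 = 170000


4 groups:
Engineering, 80000
Legal, 90000
Marketing, 220000
Sales, 170000


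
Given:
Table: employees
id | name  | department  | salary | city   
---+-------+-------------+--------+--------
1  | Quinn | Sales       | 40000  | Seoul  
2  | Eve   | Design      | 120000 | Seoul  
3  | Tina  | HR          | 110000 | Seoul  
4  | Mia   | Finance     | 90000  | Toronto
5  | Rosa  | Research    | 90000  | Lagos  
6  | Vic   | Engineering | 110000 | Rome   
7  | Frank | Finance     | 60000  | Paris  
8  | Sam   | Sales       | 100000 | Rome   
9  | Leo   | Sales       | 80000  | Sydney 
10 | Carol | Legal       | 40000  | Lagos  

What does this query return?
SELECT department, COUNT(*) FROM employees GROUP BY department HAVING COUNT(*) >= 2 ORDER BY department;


Groups with count >= 2:
  Finance: 2 -> PASS
  Sales: 3 -> PASS
  Design: 1 -> filtered out
  Engineering: 1 -> filtered out
  HR: 1 -> filtered out
  Legal: 1 -> filtered out
  Research: 1 -> filtered out


2 groups:
Finance, 2
Sales, 3


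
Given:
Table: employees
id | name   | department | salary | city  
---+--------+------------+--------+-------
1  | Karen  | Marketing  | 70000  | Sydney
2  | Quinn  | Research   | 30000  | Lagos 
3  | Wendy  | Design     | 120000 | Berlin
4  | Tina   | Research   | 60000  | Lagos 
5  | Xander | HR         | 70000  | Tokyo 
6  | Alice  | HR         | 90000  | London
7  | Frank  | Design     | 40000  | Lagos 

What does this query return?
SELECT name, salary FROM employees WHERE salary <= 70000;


Filtering: salary <= 70000
Matching: 5 rows

5 rows:
Karen, 70000
Quinn, 30000
Tina, 60000
Xander, 70000
Frank, 40000


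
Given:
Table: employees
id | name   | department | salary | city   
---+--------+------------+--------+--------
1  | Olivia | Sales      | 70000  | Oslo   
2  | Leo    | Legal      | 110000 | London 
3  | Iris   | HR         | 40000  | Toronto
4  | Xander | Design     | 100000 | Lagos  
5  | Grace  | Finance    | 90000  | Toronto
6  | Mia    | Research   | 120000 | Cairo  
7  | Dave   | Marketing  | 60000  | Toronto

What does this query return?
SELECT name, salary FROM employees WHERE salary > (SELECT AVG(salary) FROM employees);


Subquery: AVG(salary) = 84285.71
Filtering: salary > 84285.71
  Leo (110000) -> MATCH
  Xander (100000) -> MATCH
  Grace (90000) -> MATCH
  Mia (120000) -> MATCH


4 rows:
Leo, 110000
Xander, 100000
Grace, 90000
Mia, 120000


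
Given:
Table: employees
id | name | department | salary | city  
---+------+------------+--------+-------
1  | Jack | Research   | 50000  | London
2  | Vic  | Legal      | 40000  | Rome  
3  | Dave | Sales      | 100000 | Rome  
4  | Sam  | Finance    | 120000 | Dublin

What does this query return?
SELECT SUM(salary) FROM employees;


SUM(salary) = 50000 + 40000 + 100000 + 120000 = 310000

310000


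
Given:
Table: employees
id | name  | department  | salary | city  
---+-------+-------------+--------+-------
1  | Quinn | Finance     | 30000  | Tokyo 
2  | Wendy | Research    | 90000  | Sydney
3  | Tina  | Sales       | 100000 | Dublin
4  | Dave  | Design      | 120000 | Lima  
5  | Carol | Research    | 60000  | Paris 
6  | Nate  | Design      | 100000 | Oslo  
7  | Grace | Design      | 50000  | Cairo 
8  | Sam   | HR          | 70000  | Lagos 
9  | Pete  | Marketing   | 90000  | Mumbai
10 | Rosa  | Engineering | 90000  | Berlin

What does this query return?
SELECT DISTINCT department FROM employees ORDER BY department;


All 'department' values (row order): Finance, Research, Sales, Design, Research, Design, Design, HR, Marketing, Engineering
Removing duplicates leaves 7 unique value(s).

7 values:
Design
Engineering
Finance
HR
Marketing
Research
Sales


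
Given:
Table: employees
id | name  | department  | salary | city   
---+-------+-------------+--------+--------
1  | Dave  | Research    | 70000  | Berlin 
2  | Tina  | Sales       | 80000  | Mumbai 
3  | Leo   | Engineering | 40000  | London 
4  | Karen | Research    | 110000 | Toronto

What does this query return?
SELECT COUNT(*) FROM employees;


COUNT(*) counts all rows

4


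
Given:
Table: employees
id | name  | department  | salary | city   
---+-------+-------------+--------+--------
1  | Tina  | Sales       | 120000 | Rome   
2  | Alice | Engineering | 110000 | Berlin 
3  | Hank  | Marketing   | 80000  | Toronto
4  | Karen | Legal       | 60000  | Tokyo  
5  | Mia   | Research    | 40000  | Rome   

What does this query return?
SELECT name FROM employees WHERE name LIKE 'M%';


LIKE 'M%' matches names starting with 'M'
Matching: 1

1 rows:
Mia


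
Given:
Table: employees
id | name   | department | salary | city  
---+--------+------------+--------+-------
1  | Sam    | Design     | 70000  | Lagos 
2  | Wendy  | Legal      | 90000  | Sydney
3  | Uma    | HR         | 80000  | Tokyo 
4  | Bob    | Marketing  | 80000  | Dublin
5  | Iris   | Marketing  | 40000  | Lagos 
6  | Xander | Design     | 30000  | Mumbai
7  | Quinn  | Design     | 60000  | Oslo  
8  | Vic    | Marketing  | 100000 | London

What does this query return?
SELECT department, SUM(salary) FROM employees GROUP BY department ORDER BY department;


Summing salary within each department:
  Design: 70000 + 30000 + 60000 = 160000
  HR: 80000 = 80000
  Legal: 90000 = 90000
  Marketing: 80000 + 40000 + 100000 = 220000


4 groups:
Design, 160000
HR, 80000
Legal, 90000
Marketing, 220000


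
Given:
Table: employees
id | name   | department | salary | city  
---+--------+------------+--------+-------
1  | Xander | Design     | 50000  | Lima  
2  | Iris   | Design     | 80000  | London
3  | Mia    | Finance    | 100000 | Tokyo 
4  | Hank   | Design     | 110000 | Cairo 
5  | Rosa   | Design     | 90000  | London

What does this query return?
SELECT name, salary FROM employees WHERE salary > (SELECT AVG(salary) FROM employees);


Subquery: AVG(salary) = 86000.0
Filtering: salary > 86000.0
  Mia (100000) -> MATCH
  Hank (110000) -> MATCH
  Rosa (90000) -> MATCH


3 rows:
Mia, 100000
Hank, 110000
Rosa, 90000


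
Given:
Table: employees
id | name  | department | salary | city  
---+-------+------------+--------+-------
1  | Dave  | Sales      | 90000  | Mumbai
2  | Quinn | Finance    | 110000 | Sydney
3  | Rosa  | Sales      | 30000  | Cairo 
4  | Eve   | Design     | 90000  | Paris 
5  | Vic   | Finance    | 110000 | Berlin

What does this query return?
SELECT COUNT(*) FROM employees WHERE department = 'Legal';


Counting rows where department = 'Legal'


0


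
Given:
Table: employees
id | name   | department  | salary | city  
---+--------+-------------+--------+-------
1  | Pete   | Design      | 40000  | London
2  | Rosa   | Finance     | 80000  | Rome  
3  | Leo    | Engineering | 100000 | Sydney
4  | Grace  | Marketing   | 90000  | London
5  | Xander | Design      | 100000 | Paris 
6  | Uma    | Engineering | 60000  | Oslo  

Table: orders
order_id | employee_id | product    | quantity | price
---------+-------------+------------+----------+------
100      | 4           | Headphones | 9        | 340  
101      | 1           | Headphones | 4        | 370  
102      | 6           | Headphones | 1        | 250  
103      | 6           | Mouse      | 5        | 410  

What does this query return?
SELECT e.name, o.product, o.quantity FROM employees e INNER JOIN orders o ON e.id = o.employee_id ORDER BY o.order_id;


Joining employees.id = orders.employee_id:
  employee Grace (id=4) -> order Headphones
  employee Pete (id=1) -> order Headphones
  employee Uma (id=6) -> order Headphones
  employee Uma (id=6) -> order Mouse


4 rows:
Grace, Headphones, 9
Pete, Headphones, 4
Uma, Headphones, 1
Uma, Mouse, 5


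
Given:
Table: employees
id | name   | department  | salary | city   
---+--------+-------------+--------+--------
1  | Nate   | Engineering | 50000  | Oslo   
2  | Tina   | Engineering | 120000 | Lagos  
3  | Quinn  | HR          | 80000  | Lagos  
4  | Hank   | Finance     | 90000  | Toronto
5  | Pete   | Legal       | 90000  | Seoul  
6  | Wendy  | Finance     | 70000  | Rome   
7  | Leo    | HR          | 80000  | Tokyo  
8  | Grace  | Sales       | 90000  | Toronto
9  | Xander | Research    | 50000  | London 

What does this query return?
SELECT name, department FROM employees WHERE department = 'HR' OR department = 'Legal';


Filtering: department = 'HR' OR 'Legal'
Matching: 3 rows

3 rows:
Quinn, HR
Pete, Legal
Leo, HR


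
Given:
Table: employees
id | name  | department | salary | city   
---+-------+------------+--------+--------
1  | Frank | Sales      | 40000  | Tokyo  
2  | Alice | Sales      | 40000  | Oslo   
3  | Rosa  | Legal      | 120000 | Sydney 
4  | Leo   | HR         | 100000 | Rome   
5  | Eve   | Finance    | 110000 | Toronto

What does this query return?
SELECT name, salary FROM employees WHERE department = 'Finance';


Filtering: department = 'Finance'
Matching rows: 1

1 rows:
Eve, 110000


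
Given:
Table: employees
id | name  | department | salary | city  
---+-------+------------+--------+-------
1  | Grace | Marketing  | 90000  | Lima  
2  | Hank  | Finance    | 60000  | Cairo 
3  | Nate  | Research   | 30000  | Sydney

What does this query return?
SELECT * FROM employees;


SELECT * returns all 3 rows with all columns

3 rows:
1, Grace, Marketing, 90000, Lima
2, Hank, Finance, 60000, Cairo
3, Nate, Research, 30000, Sydney


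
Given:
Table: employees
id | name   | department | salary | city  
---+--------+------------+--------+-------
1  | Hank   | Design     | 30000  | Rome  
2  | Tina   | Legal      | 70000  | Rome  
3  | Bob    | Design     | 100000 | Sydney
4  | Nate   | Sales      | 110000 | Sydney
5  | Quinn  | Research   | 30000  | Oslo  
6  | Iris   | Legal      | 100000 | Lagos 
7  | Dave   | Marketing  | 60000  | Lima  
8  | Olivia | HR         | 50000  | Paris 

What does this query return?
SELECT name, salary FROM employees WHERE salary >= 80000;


Filtering: salary >= 80000
Matching: 3 rows

3 rows:
Bob, 100000
Nate, 110000
Iris, 100000


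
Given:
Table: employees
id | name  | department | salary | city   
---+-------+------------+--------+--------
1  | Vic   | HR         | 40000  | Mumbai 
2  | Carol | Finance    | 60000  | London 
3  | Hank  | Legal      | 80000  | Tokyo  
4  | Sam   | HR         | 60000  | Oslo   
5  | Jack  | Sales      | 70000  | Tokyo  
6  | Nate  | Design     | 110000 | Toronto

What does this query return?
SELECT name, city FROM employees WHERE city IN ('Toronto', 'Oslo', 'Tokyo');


Filtering: city IN ('Toronto', 'Oslo', 'Tokyo')
Matching: 4 rows

4 rows:
Hank, Tokyo
Sam, Oslo
Jack, Tokyo
Nate, Toronto


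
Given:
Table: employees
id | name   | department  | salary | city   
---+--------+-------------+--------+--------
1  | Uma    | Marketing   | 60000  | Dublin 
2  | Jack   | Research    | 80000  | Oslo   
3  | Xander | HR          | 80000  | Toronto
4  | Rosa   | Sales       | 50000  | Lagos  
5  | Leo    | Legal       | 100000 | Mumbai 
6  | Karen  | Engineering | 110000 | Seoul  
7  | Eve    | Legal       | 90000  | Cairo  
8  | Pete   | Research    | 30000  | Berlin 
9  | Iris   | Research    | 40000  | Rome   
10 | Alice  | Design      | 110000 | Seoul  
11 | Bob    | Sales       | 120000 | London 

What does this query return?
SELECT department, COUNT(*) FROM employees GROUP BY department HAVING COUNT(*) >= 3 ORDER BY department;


Groups with count >= 3:
  Research: 3 -> PASS
  Design: 1 -> filtered out
  Engineering: 1 -> filtered out
  HR: 1 -> filtered out
  Legal: 2 -> filtered out
  Marketing: 1 -> filtered out
  Sales: 2 -> filtered out


1 groups:
Research, 3


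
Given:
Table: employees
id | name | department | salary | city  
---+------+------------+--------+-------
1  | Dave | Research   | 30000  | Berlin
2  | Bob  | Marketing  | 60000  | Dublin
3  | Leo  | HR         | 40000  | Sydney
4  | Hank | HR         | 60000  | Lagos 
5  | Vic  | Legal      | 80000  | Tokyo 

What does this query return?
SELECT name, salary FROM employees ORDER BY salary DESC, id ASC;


Sorting by salary DESC, then id ASC for ties

5 rows:
Vic, 80000
Bob, 60000
Hank, 60000
Leo, 40000
Dave, 30000


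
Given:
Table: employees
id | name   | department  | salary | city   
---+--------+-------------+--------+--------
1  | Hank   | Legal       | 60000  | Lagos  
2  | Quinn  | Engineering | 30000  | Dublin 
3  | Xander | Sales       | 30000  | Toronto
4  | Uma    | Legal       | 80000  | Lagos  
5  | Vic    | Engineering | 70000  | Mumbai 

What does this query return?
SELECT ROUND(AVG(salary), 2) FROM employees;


SUM(salary) = 270000
COUNT = 5
ROUND(AVG, 2) = ROUND(270000 / 5, 2) = 54000.0

54000.0


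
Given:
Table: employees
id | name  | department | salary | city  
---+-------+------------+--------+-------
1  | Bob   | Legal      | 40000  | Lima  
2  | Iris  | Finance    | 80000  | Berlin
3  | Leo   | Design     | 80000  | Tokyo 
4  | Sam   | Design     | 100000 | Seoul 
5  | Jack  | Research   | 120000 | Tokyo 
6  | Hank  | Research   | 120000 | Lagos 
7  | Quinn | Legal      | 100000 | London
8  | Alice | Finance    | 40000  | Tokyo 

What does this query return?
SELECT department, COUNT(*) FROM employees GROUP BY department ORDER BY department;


Assigning each row to its department group:
  Bob -> Legal
  Iris -> Finance
  Leo -> Design
  Sam -> Design
  Jack -> Research
  Hank -> Research
  Quinn -> Legal
  Alice -> Finance


4 groups:
Design, 2
Finance, 2
Legal, 2
Research, 2


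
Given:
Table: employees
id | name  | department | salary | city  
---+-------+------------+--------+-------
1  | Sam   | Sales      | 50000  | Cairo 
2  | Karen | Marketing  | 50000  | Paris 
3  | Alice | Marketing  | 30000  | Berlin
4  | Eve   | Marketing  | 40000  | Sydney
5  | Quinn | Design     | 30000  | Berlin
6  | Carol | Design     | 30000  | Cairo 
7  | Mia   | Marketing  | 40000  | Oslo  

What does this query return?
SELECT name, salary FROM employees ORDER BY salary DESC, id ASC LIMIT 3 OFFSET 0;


Sort by salary DESC (id ASC tiebreak), then skip 0 and take 3
Rows 1 through 3

3 rows:
Sam, 50000
Karen, 50000
Eve, 40000


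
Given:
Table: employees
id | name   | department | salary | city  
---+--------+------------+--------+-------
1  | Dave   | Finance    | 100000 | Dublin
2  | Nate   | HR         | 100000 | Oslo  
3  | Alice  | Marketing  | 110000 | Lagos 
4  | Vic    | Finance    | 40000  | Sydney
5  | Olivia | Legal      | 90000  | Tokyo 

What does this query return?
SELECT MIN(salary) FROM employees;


Salaries: 100000, 100000, 110000, 40000, 90000
MIN = 40000

40000


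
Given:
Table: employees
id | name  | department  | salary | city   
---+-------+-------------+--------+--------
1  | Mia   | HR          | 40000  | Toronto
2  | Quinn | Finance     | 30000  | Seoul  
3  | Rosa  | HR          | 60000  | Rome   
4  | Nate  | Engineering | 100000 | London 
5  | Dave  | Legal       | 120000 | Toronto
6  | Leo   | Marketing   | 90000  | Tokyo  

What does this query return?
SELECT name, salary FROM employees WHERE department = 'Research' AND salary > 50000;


Filtering: department = 'Research' AND salary > 50000
Matching: 0 rows

Empty result set (0 rows)


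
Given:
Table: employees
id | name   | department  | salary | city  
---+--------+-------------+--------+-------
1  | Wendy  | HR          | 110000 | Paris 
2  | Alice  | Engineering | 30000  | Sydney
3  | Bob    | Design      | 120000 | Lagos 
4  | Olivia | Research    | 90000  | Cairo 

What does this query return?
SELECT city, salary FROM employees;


Projecting columns: city, salary

4 rows:
Paris, 110000
Sydney, 30000
Lagos, 120000
Cairo, 90000


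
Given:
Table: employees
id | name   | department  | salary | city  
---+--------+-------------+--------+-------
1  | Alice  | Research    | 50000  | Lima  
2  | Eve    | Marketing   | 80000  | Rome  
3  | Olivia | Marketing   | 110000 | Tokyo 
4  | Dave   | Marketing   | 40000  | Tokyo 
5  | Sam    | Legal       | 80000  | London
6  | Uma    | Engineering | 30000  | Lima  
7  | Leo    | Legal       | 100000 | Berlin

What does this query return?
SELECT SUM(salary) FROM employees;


SUM(salary) = 50000 + 80000 + 110000 + 40000 + 80000 + 30000 + 100000 = 490000

490000


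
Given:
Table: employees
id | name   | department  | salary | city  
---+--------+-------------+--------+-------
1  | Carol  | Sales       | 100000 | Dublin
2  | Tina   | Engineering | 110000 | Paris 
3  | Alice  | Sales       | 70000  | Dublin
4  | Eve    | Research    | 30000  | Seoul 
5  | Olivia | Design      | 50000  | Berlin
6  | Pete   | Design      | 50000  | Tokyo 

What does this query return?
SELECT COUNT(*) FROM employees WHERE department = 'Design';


Counting rows where department = 'Design'
  Olivia -> MATCH
  Pete -> MATCH


2


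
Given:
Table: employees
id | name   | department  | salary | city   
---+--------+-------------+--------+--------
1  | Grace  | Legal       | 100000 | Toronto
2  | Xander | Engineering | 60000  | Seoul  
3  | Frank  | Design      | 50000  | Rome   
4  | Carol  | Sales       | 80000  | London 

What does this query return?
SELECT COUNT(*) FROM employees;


COUNT(*) counts all rows

4


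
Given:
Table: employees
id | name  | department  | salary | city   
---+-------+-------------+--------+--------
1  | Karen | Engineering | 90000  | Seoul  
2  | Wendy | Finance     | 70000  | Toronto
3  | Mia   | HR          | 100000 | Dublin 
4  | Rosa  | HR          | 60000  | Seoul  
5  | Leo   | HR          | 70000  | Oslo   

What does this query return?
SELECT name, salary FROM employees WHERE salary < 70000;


Filtering: salary < 70000
Matching: 1 rows

1 rows:
Rosa, 60000


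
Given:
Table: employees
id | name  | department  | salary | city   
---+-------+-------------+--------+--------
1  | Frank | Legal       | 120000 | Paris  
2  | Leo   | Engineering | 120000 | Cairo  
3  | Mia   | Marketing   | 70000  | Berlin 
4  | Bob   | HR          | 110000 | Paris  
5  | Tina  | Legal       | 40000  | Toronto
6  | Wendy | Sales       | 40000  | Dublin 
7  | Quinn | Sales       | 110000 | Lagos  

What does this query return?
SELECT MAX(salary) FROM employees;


Salaries: 120000, 120000, 70000, 110000, 40000, 40000, 110000
MAX = 120000

120000


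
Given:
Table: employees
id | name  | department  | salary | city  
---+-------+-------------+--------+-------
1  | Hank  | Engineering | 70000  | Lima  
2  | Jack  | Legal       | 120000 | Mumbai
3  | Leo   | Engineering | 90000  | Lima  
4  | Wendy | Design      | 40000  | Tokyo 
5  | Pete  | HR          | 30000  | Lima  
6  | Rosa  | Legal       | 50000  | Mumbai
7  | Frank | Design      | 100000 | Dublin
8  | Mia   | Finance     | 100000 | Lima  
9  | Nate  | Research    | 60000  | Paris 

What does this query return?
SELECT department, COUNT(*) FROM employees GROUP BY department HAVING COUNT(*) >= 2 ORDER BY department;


Groups with count >= 2:
  Design: 2 -> PASS
  Engineering: 2 -> PASS
  Legal: 2 -> PASS
  Finance: 1 -> filtered out
  HR: 1 -> filtered out
  Research: 1 -> filtered out


3 groups:
Design, 2
Engineering, 2
Legal, 2


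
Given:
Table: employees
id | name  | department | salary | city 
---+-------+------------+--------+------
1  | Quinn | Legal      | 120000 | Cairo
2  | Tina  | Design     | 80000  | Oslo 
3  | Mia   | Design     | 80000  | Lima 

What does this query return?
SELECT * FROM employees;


SELECT * returns all 3 rows with all columns

3 rows:
1, Quinn, Legal, 120000, Cairo
2, Tina, Design, 80000, Oslo
3, Mia, Design, 80000, Lima


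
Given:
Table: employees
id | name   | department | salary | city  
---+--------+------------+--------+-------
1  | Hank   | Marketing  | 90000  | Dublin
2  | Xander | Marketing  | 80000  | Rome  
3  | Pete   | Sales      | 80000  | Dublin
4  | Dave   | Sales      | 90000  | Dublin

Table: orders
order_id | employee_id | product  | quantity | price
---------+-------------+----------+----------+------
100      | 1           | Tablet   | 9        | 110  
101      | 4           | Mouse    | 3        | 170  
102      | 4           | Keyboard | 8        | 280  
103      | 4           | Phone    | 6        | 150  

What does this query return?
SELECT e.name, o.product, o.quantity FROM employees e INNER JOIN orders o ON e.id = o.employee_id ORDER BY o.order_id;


Joining employees.id = orders.employee_id:
  employee Hank (id=1) -> order Tablet
  employee Dave (id=4) -> order Mouse
  employee Dave (id=4) -> order Keyboard
  employee Dave (id=4) -> order Phone


4 rows:
Hank, Tablet, 9
Dave, Mouse, 3
Dave, Keyboard, 8
Dave, Phone, 6


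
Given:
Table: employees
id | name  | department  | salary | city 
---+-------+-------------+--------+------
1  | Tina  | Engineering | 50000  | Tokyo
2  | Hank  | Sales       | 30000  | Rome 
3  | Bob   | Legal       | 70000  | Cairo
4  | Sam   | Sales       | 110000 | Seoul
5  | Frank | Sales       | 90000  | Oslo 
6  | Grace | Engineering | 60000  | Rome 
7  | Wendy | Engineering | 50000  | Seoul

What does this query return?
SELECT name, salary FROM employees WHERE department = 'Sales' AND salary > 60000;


Filtering: department = 'Sales' AND salary > 60000
Matching: 2 rows

2 rows:
Sam, 110000
Frank, 90000


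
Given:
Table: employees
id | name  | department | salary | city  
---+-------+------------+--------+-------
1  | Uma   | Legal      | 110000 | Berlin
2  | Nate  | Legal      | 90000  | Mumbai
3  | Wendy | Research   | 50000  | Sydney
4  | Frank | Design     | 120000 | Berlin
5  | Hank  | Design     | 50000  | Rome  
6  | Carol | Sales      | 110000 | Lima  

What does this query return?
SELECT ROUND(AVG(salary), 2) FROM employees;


SUM(salary) = 530000
COUNT = 6
ROUND(AVG, 2) = ROUND(530000 / 6, 2) = 88333.33

88333.33


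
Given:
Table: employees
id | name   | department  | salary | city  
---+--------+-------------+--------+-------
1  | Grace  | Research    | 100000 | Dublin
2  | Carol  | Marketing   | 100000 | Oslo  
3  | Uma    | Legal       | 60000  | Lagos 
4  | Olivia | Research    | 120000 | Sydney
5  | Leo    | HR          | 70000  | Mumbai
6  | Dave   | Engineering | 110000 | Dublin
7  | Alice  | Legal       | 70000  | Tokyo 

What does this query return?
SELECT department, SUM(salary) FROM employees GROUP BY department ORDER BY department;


Summing salary within each department:
  Engineering: 110000 = 110000
  HR: 70000 = 70000
  Legal: 60000 + 70000 = 130000
  Marketing: 100000 = 100000
  Research: 100000 + 120000 = 220000


5 groups:
Engineering, 110000
HR, 70000
Legal, 130000
Marketing, 100000
Research, 220000


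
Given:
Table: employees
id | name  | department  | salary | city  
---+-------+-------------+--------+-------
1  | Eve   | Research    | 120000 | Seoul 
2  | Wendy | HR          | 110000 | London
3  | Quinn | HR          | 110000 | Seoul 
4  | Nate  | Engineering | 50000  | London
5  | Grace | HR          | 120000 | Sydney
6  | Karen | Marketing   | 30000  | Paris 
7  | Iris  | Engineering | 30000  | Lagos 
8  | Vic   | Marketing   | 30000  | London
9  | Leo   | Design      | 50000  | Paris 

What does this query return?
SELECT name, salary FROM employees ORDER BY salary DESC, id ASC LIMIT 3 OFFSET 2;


Sort by salary DESC (id ASC tiebreak), then skip 2 and take 3
Rows 3 through 5

3 rows:
Wendy, 110000
Quinn, 110000
Nate, 50000


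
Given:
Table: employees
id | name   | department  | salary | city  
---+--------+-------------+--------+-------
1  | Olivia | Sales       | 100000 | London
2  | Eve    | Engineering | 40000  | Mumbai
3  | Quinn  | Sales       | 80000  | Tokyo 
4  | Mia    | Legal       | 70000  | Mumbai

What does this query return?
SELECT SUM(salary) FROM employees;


SUM(salary) = 100000 + 40000 + 80000 + 70000 = 290000

290000


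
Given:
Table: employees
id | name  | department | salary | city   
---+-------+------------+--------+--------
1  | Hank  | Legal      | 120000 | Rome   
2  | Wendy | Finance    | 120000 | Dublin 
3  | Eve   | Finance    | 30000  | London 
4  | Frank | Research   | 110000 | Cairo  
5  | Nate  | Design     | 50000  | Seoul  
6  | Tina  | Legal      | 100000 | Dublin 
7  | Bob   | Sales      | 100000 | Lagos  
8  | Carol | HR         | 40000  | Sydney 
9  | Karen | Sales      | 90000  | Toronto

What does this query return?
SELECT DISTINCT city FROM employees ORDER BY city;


All 'city' values (row order): Rome, Dublin, London, Cairo, Seoul, Dublin, Lagos, Sydney, Toronto
Removing duplicates leaves 8 unique value(s).

8 values:
Cairo
Dublin
Lagos
London
Rome
Seoul
Sydney
Toronto


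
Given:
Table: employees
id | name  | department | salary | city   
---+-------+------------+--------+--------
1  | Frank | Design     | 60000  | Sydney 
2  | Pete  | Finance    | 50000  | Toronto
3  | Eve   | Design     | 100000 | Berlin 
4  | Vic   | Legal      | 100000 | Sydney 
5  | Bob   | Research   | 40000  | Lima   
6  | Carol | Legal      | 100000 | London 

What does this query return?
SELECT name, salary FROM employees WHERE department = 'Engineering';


Filtering: department = 'Engineering'
Matching rows: 0

Empty result set (0 rows)


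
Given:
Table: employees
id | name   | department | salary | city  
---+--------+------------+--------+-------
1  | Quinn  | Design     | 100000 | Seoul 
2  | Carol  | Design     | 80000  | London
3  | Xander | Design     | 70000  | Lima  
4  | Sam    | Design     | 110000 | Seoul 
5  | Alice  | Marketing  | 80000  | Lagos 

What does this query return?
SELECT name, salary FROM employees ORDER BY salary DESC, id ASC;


Sorting by salary DESC, then id ASC for ties

5 rows:
Sam, 110000
Quinn, 100000
Carol, 80000
Alice, 80000
Xander, 70000


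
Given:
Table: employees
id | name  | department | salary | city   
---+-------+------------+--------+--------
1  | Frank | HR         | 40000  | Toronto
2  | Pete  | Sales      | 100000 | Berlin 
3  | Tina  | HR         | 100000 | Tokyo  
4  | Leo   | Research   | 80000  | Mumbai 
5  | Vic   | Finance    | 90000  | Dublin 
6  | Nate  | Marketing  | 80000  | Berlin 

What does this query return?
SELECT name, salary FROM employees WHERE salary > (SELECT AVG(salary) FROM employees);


Subquery: AVG(salary) = 81666.67
Filtering: salary > 81666.67
  Pete (100000) -> MATCH
  Tina (100000) -> MATCH
  Vic (90000) -> MATCH


3 rows:
Pete, 100000
Tina, 100000
Vic, 90000


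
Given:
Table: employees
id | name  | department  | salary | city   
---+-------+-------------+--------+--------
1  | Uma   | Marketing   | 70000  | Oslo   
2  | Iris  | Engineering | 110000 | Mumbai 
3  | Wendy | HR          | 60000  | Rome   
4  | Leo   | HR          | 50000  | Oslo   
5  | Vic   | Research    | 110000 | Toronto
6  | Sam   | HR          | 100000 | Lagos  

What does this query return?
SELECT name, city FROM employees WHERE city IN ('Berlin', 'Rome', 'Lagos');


Filtering: city IN ('Berlin', 'Rome', 'Lagos')
Matching: 2 rows

2 rows:
Wendy, Rome
Sam, Lagos


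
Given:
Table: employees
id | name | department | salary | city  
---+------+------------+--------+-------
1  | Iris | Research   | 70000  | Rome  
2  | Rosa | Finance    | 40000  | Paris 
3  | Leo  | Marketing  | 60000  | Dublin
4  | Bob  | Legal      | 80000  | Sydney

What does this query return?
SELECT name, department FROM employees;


Projecting columns: name, department

4 rows:
Iris, Research
Rosa, Finance
Leo, Marketing
Bob, Legal


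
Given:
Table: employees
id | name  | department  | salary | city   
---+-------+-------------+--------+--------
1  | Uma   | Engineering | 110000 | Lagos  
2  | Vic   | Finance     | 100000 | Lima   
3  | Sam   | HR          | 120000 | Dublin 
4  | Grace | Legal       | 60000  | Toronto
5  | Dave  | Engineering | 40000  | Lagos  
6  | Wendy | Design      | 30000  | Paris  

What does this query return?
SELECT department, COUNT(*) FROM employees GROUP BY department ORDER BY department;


Assigning each row to its department group:
  Uma -> Engineering
  Vic -> Finance
  Sam -> HR
  Grace -> Legal
  Dave -> Engineering
  Wendy -> Design


5 groups:
Design, 1
Engineering, 2
Finance, 1
HR, 1
Legal, 1


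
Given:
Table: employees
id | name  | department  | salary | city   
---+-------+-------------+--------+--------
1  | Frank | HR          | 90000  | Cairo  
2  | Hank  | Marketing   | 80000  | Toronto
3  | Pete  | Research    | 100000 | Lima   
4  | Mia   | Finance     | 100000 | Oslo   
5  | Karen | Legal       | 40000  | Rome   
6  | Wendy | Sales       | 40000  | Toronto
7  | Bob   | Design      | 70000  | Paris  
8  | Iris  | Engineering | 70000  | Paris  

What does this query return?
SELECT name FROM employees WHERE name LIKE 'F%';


LIKE 'F%' matches names starting with 'F'
Matching: 1

1 rows:
Frank


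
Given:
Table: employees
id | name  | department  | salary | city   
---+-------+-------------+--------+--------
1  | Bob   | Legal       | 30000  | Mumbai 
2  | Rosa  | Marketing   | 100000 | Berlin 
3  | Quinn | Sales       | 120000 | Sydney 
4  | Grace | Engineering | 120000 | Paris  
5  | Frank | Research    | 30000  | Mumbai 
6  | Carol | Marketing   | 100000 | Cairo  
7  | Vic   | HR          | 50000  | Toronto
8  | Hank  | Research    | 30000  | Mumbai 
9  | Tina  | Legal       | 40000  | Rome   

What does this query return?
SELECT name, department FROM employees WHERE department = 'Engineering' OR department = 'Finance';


Filtering: department = 'Engineering' OR 'Finance'
Matching: 1 rows

1 rows:
Grace, Engineering
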